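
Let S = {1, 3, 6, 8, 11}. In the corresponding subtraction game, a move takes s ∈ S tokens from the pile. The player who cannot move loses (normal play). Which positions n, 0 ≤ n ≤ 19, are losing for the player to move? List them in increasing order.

0, 2, 4, 9, 14, 16, 18

G(0) = 0
G(1) = mex{0} = 1
G(2) = mex{1} = 0
G(3) = mex{0,0} = 1
G(4) = mex{1,1} = 0
G(5) = mex{0,0} = 1
G(6) = mex{1,1,0} = 2
G(7) = mex{2,0,1} = 3
G(8) = mex{3,1,0,0} = 2
G(9) = mex{2,2,1,1} = 0
G(10) = mex{0,3,0,0} = 1
G(11) = mex{1,2,1,1,0} = 3
G(12) = mex{3,0,2,0,1} = 4
G(13) = mex{4,1,3,1,0} = 2
G(14) = mex{2,3,2,2,1} = 0
G(15) = mex{0,4,0,3,0} = 1
G(16) = mex{1,2,1,2,1} = 0
G(17) = mex{0,0,3,0,2} = 1
G(18) = mex{1,1,4,1,3} = 0
G(19) = mex{0,0,2,3,2} = 1
P-positions are exactly the n with G(n) = 0.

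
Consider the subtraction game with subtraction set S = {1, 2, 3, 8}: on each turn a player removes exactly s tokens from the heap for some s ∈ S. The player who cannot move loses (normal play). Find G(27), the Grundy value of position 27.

G(0) = 0
G(1) = mex{0} = 1
G(2) = mex{1,0} = 2
G(3) = mex{2,1,0} = 3
G(4) = mex{3,2,1} = 0
G(5) = mex{0,3,2} = 1
G(6) = mex{1,0,3} = 2
G(7) = mex{2,1,0} = 3
G(8) = mex{3,2,1,0} = 4
G(9) = mex{4,3,2,1} = 0
G(10) = mex{0,4,3,2} = 1
G(11) = mex{1,0,4,3} = 2
G(12) = mex{2,1,0,0} = 3
G(13) = mex{3,2,1,1} = 0
G(14) = mex{0,3,2,2} = 1
G(15) = mex{1,0,3,3} = 2
G(16) = mex{2,1,0,4} = 3
G(17) = mex{3,2,1,0} = 4
G(18) = mex{4,3,2,1} = 0
G(19) = mex{0,4,3,2} = 1
G(20) = mex{1,0,4,3} = 2
G(21) = mex{2,1,0,0} = 3
G(22) = mex{3,2,1,1} = 0
G(23) = mex{0,3,2,2} = 1
G(24) = mex{1,0,3,3} = 2
G(25) = mex{2,1,0,4} = 3
G(26) = mex{3,2,1,0} = 4
G(27) = mex{4,3,2,1} = 0

0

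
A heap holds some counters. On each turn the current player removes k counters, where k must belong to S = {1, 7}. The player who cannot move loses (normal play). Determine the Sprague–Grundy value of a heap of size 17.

1

n :  0  1  2  3  4  5  6  7  8  9 10 11 12 13 14 15 16 17
G :  0  1  0  1  0  1  0  1  0  1  0  1  0  1  0  1  0  1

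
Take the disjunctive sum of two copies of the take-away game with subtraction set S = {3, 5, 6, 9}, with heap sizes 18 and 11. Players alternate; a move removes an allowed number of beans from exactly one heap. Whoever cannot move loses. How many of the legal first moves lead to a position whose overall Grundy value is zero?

All heaps use S = {3, 5, 6, 9}:
G(0) = 0
G(1) = mex{} = 0
G(2) = mex{} = 0
G(3) = mex{0} = 1
G(4) = mex{0} = 1
G(5) = mex{0,0} = 1
G(6) = mex{1,0,0} = 2
G(7) = mex{1,0,0} = 2
G(8) = mex{1,1,0} = 2
G(9) = mex{2,1,1,0} = 3
G(10) = mex{2,1,1,0} = 3
G(11) = mex{2,2,1,0} = 3
G(12) = mex{3,2,2,1} = 0
G(13) = mex{3,2,2,1} = 0
G(14) = mex{3,3,2,1} = 0
G(15) = mex{0,3,3,2} = 1
G(16) = mex{0,3,3,2} = 1
G(17) = mex{0,0,3,2} = 1
G(18) = mex{1,0,0,3} = 2
Heap A: G(18) = 2.
Heap B: G(11) = 3.
Combined Grundy value = 2 ⊕ 3 = 1.
A winning move leaves total XOR = 0, i.e. changes one component's Grundy value g to g ⊕ X where X is the current total.
Heap A: need g' = 2⊕1 = 3. Options: 18−3→G=1, 18−5→G=0, 18−6→G=0, 18−9→G=3. Hits: 1.
Heap B: need g' = 3⊕1 = 2. Options: 11−3→G=2, 11−5→G=2, 11−6→G=1, 11−9→G=0. Hits: 2.

3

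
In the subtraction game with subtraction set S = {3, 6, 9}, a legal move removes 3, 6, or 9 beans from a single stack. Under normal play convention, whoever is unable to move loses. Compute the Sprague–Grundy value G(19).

G(0) = 0
G(1) = mex{} = 0
G(2) = mex{} = 0
G(3) = mex{0} = 1
G(4) = mex{0} = 1
G(5) = mex{0} = 1
G(6) = mex{1,0} = 2
G(7) = mex{1,0} = 2
G(8) = mex{1,0} = 2
G(9) = mex{2,1,0} = 3
G(10) = mex{2,1,0} = 3
G(11) = mex{2,1,0} = 3
G(12) = mex{3,2,1} = 0
G(13) = mex{3,2,1} = 0
G(14) = mex{3,2,1} = 0
G(15) = mex{0,3,2} = 1
G(16) = mex{0,3,2} = 1
G(17) = mex{0,3,2} = 1
G(18) = mex{1,0,3} = 2
G(19) = mex{1,0,3} = 2

2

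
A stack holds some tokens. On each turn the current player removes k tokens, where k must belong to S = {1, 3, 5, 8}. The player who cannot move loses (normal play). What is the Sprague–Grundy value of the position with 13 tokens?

n :  0  1  2  3  4  5  6  7  8  9 10 11 12 13
G :  0  1  0  1  0  1  0  1  2  3  2  3  2  0

0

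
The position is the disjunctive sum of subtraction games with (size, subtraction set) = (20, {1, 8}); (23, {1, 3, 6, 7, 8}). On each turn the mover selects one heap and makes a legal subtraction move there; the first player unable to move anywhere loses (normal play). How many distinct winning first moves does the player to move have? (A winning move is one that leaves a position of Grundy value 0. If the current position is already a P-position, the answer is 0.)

2

Heap A, S = {1, 8}:
G(0) = 0
G(1) = mex{0} = 1
G(2) = mex{1} = 0
G(3) = mex{0} = 1
G(4) = mex{1} = 0
G(5) = mex{0} = 1
G(6) = mex{1} = 0
G(7) = mex{0} = 1
G(8) = mex{1,0} = 2
G(9) = mex{2,1} = 0
G(10) = mex{0,0} = 1
G(11) = mex{1,1} = 0
G(12) = mex{0,0} = 1
G(13) = mex{1,1} = 0
G(14) = mex{0,0} = 1
G(15) = mex{1,1} = 0
G(16) = mex{0,2} = 1
G(17) = mex{1,0} = 2
G(18) = mex{2,1} = 0
G(19) = mex{0,0} = 1
G(20) = mex{1,1} = 0
G_A(20) = 0.
Heap B, S = {1, 3, 6, 7, 8}:
G(0) = 0
G(1) = mex{0} = 1
G(2) = mex{1} = 0
G(3) = mex{0,0} = 1
G(4) = mex{1,1} = 0
G(5) = mex{0,0} = 1
G(6) = mex{1,1,0} = 2
G(7) = mex{2,0,1,0} = 3
G(8) = mex{3,1,0,1,0} = 2
G(9) = mex{2,2,1,0,1} = 3
G(10) = mex{3,3,0,1,0} = 2
G(11) = mex{2,2,1,0,1} = 3
G(12) = mex{3,3,2,1,0} = 4
G(13) = mex{4,2,3,2,1} = 0
G(14) = mex{0,3,2,3,2} = 1
G(15) = mex{1,4,3,2,3} = 0
G(16) = mex{0,0,2,3,2} = 1
G(17) = mex{1,1,3,2,3} = 0
G(18) = mex{0,0,4,3,2} = 1
G(19) = mex{1,1,0,4,3} = 2
G(20) = mex{2,0,1,0,4} = 3
G(21) = mex{3,1,0,1,0} = 2
G(22) = mex{2,2,1,0,1} = 3
G(23) = mex{3,3,0,1,0} = 2
G_B(23) = 2.
Combined Grundy value = 0 ⊕ 2 = 2.
A winning move leaves total XOR = 0, i.e. changes one component's Grundy value g to g ⊕ X where X is the current total.
Heap A: need g' = 0⊕2 = 2. Options: 20−1→G=1, 20−8→G=1. Hits: 0.
Heap B: need g' = 2⊕2 = 0. Options: 23−1→G=3, 23−3→G=3, 23−6→G=0, 23−7→G=1, 23−8→G=0. Hits: 2.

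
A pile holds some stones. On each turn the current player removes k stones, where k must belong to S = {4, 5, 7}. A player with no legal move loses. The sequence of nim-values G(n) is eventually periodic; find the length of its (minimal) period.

n :  0  1  2  3  4  5  6  7  8  9 10 11 12 13 14 15 16 17 18 19 20 21 22 23
G :  0  0  0  0  1  1  1  1  2  2  2  0  0  0  0  1  1  1  1  2  2  2  0  0
G(n+11) = G(n) holds for n = 0,…,6 (a full window of length max(S) = 7), so the sequence is purely periodic with period 11.

11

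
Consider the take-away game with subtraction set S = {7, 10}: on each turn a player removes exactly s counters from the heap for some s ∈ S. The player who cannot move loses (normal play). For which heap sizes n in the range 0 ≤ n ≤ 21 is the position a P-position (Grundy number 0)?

0, 1, 2, 3, 4, 5, 6, 17, 18, 19, 20, 21

n :  0  1  2  3  4  5  6  7  8  9 10 11 12 13 14 15 16 17 18 19 20 21
G :  0  0  0  0  0  0  0  1  1  1  1  1  1  1  2  2  2  0  0  0  0  0
P-positions are exactly the n with G(n) = 0.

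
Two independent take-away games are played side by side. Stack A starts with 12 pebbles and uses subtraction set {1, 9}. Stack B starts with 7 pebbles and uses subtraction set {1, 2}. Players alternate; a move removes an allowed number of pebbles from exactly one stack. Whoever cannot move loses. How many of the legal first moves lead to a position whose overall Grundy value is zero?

3

Stack A, S = {1, 9}:
G(0) = 0
G(1) = mex{0} = 1
G(2) = mex{1} = 0
G(3) = mex{0} = 1
G(4) = mex{1} = 0
G(5) = mex{0} = 1
G(6) = mex{1} = 0
G(7) = mex{0} = 1
G(8) = mex{1} = 0
G(9) = mex{0,0} = 1
G(10) = mex{1,1} = 0
G(11) = mex{0,0} = 1
G(12) = mex{1,1} = 0
G_A(12) = 0.
Stack B, S = {1, 2}:
G(0) = 0
G(1) = mex{0} = 1
G(2) = mex{1,0} = 2
G(3) = mex{2,1} = 0
G(4) = mex{0,2} = 1
G(5) = mex{1,0} = 2
G(6) = mex{2,1} = 0
G(7) = mex{0,2} = 1
G_B(7) = 1.
Combined Grundy value = 0 ⊕ 1 = 1.
A winning move leaves total XOR = 0, i.e. changes one component's Grundy value g to g ⊕ X where X is the current total.
Stack A: need g' = 0⊕1 = 1. Options: 12−1→G=1, 12−9→G=1. Hits: 2.
Stack B: need g' = 1⊕1 = 0. Options: 7−1→G=0, 7−2→G=2. Hits: 1.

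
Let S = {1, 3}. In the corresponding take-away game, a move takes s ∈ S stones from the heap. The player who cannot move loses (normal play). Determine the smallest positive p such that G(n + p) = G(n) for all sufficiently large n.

2

n :  0  1  2  3  4  5  6  7  8  9 10 11 12 13 14
G :  0  1  0  1  0  1  0  1  0  1  0  1  0  1  0
G(n+2) = G(n) holds for n = 0,…,2 (a full window of length max(S) = 3), so the sequence is purely periodic with period 2.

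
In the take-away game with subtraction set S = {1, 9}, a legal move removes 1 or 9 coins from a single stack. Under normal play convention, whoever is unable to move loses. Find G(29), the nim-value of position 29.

1

n :  0  1  2  3  4  5  6  7  8  9 10 11 12 13 14 15 16 17 18 19 20 21 22 23 24 25 26 27 28 29
G :  0  1  0  1  0  1  0  1  0  1  0  1  0  1  0  1  0  1  0  1  0  1  0  1  0  1  0  1  0  1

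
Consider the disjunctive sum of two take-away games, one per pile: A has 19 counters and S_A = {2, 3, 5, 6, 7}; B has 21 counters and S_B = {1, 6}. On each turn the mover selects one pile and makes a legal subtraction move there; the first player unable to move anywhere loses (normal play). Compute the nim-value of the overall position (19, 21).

0

Pile A, S = {2, 3, 5, 6, 7}:
G(0) = 0
G(1) = mex{} = 0
G(2) = mex{0} = 1
G(3) = mex{0,0} = 1
G(4) = mex{1,0} = 2
G(5) = mex{1,1,0} = 2
G(6) = mex{2,1,0,0} = 3
G(7) = mex{2,2,1,0,0} = 3
G(8) = mex{3,2,1,1,0} = 4
G(9) = mex{3,3,2,1,1} = 0
G(10) = mex{4,3,2,2,1} = 0
G(11) = mex{0,4,3,2,2} = 1
G(12) = mex{0,0,3,3,2} = 1
G(13) = mex{1,0,4,3,3} = 2
G(14) = mex{1,1,0,4,3} = 2
G(15) = mex{2,1,0,0,4} = 3
G(16) = mex{2,2,1,0,0} = 3
G(17) = mex{3,2,1,1,0} = 4
G(18) = mex{3,3,2,1,1} = 0
G(19) = mex{4,3,2,2,1} = 0
G_A(19) = 0.
Pile B, S = {1, 6}:
G(0) = 0
G(1) = mex{0} = 1
G(2) = mex{1} = 0
G(3) = mex{0} = 1
G(4) = mex{1} = 0
G(5) = mex{0} = 1
G(6) = mex{1,0} = 2
G(7) = mex{2,1} = 0
G(8) = mex{0,0} = 1
G(9) = mex{1,1} = 0
G(10) = mex{0,0} = 1
G(11) = mex{1,1} = 0
G(12) = mex{0,2} = 1
G(13) = mex{1,0} = 2
G(14) = mex{2,1} = 0
G(15) = mex{0,0} = 1
G(16) = mex{1,1} = 0
G(17) = mex{0,0} = 1
G(18) = mex{1,1} = 0
G(19) = mex{0,2} = 1
G(20) = mex{1,0} = 2
G(21) = mex{2,1} = 0
G_B(21) = 0.
Combined Grundy value = 0 ⊕ 0 = 0.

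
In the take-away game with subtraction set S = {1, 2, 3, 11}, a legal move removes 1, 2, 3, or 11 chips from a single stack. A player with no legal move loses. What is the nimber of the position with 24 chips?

n :  0  1  2  3  4  5  6  7  8  9 10 11 12 13 14 15 16 17 18 19 20 21 22 23 24
G :  0  1  2  3  0  1  2  3  0  1  2  3  0  1  2  3  0  1  2  3  0  1  2  3  0

0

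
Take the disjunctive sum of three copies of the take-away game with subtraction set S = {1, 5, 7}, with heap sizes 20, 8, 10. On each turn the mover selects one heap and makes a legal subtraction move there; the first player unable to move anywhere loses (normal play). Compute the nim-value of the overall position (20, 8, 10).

All heaps use S = {1, 5, 7}:
n :  0  1  2  3  4  5  6  7  8  9 10 11 12 13 14 15 16 17 18 19 20
G :  0  1  0  1  0  1  0  1  0  1  0  1  0  1  0  1  0  1  0  1  0
Heap A: G(20) = 0.
Heap B: G(8) = 0.
Heap C: G(10) = 0.
Combined Grundy value = 0 ⊕ 0 ⊕ 0 = 0.

0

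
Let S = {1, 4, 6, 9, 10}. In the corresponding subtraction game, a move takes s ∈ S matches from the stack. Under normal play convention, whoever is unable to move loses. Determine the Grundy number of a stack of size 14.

5

G(0) = 0
G(1) = mex{0} = 1
G(2) = mex{1} = 0
G(3) = mex{0} = 1
G(4) = mex{1,0} = 2
G(5) = mex{2,1} = 0
G(6) = mex{0,0,0} = 1
G(7) = mex{1,1,1} = 0
G(8) = mex{0,2,0} = 1
G(9) = mex{1,0,1,0} = 2
G(10) = mex{2,1,2,1,0} = 3
G(11) = mex{3,0,0,0,1} = 2
G(12) = mex{2,1,1,1,0} = 3
G(13) = mex{3,2,0,2,1} = 4
G(14) = mex{4,3,1,0,2} = 5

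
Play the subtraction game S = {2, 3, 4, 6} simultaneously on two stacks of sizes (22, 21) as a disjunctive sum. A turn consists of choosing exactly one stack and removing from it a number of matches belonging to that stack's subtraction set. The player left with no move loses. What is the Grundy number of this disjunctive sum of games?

All stacks use S = {2, 3, 4, 6}:
G(0) = 0
G(1) = mex{} = 0
G(2) = mex{0} = 1
G(3) = mex{0,0} = 1
G(4) = mex{1,0,0} = 2
G(5) = mex{1,1,0} = 2
G(6) = mex{2,1,1,0} = 3
G(7) = mex{2,2,1,0} = 3
G(8) = mex{3,2,2,1} = 0
G(9) = mex{3,3,2,1} = 0
G(10) = mex{0,3,3,2} = 1
G(11) = mex{0,0,3,2} = 1
G(12) = mex{1,0,0,3} = 2
G(13) = mex{1,1,0,3} = 2
G(14) = mex{2,1,1,0} = 3
G(15) = mex{2,2,1,0} = 3
G(16) = mex{3,2,2,1} = 0
G(17) = mex{3,3,2,1} = 0
G(18) = mex{0,3,3,2} = 1
G(19) = mex{0,0,3,2} = 1
G(20) = mex{1,0,0,3} = 2
G(21) = mex{1,1,0,3} = 2
G(22) = mex{2,1,1,0} = 3
Stack A: G(22) = 3.
Stack B: G(21) = 2.
Combined Grundy value = 3 ⊕ 2 = 1.

1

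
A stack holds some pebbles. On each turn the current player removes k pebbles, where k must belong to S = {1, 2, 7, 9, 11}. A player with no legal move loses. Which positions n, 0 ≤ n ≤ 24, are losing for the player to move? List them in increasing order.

0, 3, 6, 16, 19, 22

n :  0  1  2  3  4  5  6  7  8  9 10 11 12 13 14 15 16 17 18 19 20 21 22 23 24
G :  0  1  2  0  1  2  0  1  2  3  4  5  3  4  5  3  0  1  2  0  1  2  0  1  2
P-positions are exactly the n with G(n) = 0.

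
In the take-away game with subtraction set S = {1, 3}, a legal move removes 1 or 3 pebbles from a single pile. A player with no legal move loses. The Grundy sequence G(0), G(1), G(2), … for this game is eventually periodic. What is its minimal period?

2

G(0) = 0
G(1) = mex{0} = 1
G(2) = mex{1} = 0
G(3) = mex{0,0} = 1
G(4) = mex{1,1} = 0
G(5) = mex{0,0} = 1
G(6) = mex{1,1} = 0
G(7) = mex{0,0} = 1
G(8) = mex{1,1} = 0
G(9) = mex{0,0} = 1
G(10) = mex{1,1} = 0
G(11) = mex{0,0} = 1
G(12) = mex{1,1} = 0
G(13) = mex{0,0} = 1
G(14) = mex{1,1} = 0
G(n+2) = G(n) holds for n = 0,…,2 (a full window of length max(S) = 3), so the sequence is purely periodic with period 2.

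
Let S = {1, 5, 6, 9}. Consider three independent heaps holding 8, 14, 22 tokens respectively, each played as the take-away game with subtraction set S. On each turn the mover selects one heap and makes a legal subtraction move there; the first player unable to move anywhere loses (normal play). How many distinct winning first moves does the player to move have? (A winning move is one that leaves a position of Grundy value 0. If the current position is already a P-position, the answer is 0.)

0

All heaps use S = {1, 5, 6, 9}:
G(0) = 0
G(1) = mex{0} = 1
G(2) = mex{1} = 0
G(3) = mex{0} = 1
G(4) = mex{1} = 0
G(5) = mex{0,0} = 1
G(6) = mex{1,1,0} = 2
G(7) = mex{2,0,1} = 3
G(8) = mex{3,1,0} = 2
G(9) = mex{2,0,1,0} = 3
G(10) = mex{3,1,0,1} = 2
G(11) = mex{2,2,1,0} = 3
G(12) = mex{3,3,2,1} = 0
G(13) = mex{0,2,3,0} = 1
G(14) = mex{1,3,2,1} = 0
G(15) = mex{0,2,3,2} = 1
G(16) = mex{1,3,2,3} = 0
G(17) = mex{0,0,3,2} = 1
G(18) = mex{1,1,0,3} = 2
G(19) = mex{2,0,1,2} = 3
G(20) = mex{3,1,0,3} = 2
G(21) = mex{2,0,1,0} = 3
G(22) = mex{3,1,0,1} = 2
Heap A: G(8) = 2.
Heap B: G(14) = 0.
Heap C: G(22) = 2.
Combined Grundy value = 2 ⊕ 0 ⊕ 2 = 0.
A winning move leaves total XOR = 0, i.e. changes one component's Grundy value g to g ⊕ X where X is the current total.
Heap A: target g' = 2⊕0 = 2, but every legal move changes the Grundy value (mex property), so 0 moves.
Heap B: target g' = 0⊕0 = 0, but every legal move changes the Grundy value (mex property), so 0 moves.
Heap C: target g' = 2⊕0 = 2, but every legal move changes the Grundy value (mex property), so 0 moves.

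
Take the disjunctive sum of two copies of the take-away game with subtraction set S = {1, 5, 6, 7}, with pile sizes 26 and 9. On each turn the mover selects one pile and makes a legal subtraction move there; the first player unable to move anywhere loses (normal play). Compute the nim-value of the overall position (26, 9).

All piles use S = {1, 5, 6, 7}:
n :  0  1  2  3  4  5  6  7  8  9 10 11 12 13 14 15 16 17 18 19 20 21 22 23 24 25 26
G :  0  1  0  1  0  1  2  3  2  3  2  3  0  1  0  1  0  1  2  3  2  3  2  3  0  1  0
Pile A: G(26) = 0.
Pile B: G(9) = 3.
Combined Grundy value = 0 ⊕ 3 = 3.

3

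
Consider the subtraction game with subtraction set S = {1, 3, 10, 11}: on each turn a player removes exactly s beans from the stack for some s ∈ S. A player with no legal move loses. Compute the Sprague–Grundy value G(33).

3

n :  0  1  2  3  4  5  6  7  8  9 10 11 12 13 14 15 16 17 18 19 20 21 22 23 24 25 26 27 28 29 30 31 32 33
G :  0  1  0  1  0  1  0  1  0  1  2  3  2  3  2  3  2  3  2  3  0  1  0  1  0  1  0  1  0  1  2  3  2  3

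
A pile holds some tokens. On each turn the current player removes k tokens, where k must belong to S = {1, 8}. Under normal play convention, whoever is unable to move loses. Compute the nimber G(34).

n :  0  1  2  3  4  5  6  7  8  9 10 11 12 13 14 15 16 17 18 19 20 21 22 23 24 25 26 27 28 29 30 31 32 33 34
G :  0  1  0  1  0  1  0  1  2  0  1  0  1  0  1  0  1  2  0  1  0  1  0  1  0  1  2  0  1  0  1  0  1  0  1

1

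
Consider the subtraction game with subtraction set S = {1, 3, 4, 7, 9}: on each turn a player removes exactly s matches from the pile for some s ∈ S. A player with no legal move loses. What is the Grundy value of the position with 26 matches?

n :  0  1  2  3  4  5  6  7  8  9 10 11 12 13 14 15 16 17 18 19 20 21 22 23 24 25 26
G :  0  1  0  1  2  3  2  3  0  1  0  1  2  3  2  3  0  1  0  1  2  3  2  3  0  1  0

0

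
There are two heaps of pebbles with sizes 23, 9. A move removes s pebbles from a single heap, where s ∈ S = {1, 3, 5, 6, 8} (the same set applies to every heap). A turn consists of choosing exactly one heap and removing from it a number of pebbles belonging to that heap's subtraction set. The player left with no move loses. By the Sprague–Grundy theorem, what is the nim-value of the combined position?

2

All heaps use S = {1, 3, 5, 6, 8}:
n :  0  1  2  3  4  5  6  7  8  9 10 11 12 13 14 15 16 17 18 19 20 21 22 23
G :  0  1  0  1  0  1  2  3  2  3  2  0  1  0  1  0  1  2  3  2  3  2  0  1
Heap A: G(23) = 1.
Heap B: G(9) = 3.
Combined Grundy value = 1 ⊕ 3 = 2.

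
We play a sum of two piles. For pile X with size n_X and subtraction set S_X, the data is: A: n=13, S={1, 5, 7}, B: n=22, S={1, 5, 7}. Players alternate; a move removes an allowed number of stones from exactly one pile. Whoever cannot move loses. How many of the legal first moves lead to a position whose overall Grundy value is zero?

Pile A, S = {1, 5, 7}:
G(0) = 0
G(1) = mex{0} = 1
G(2) = mex{1} = 0
G(3) = mex{0} = 1
G(4) = mex{1} = 0
G(5) = mex{0,0} = 1
G(6) = mex{1,1} = 0
G(7) = mex{0,0,0} = 1
G(8) = mex{1,1,1} = 0
G(9) = mex{0,0,0} = 1
G(10) = mex{1,1,1} = 0
G(11) = mex{0,0,0} = 1
G(12) = mex{1,1,1} = 0
G(13) = mex{0,0,0} = 1
G_A(13) = 1.
Pile B, S = {1, 5, 7}:
n :  0  1  2  3  4  5  6  7  8  9 10 11 12 13 14 15 16 17 18 19 20 21 22
G :  0  1  0  1  0  1  0  1  0  1  0  1  0  1  0  1  0  1  0  1  0  1  0
G_B(22) = 0.
Combined Grundy value = 1 ⊕ 0 = 1.
A winning move leaves total XOR = 0, i.e. changes one component's Grundy value g to g ⊕ X where X is the current total.
Pile A: need g' = 1⊕1 = 0. Options: 13−1→G=0, 13−5→G=0, 13−7→G=0. Hits: 3.
Pile B: need g' = 0⊕1 = 1. Options: 22−1→G=1, 22−5→G=1, 22−7→G=1. Hits: 3.

6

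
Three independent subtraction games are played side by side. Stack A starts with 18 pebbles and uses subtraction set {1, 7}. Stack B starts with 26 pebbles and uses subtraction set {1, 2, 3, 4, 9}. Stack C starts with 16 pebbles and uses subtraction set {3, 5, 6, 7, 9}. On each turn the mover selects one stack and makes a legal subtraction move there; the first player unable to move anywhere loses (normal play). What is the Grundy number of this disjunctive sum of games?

0

Stack A, S = {1, 7}:
n :  0  1  2  3  4  5  6  7  8  9 10 11 12 13 14 15 16 17 18
G :  0  1  0  1  0  1  0  1  0  1  0  1  0  1  0  1  0  1  0
G_A(18) = 0.
Stack B, S = {1, 2, 3, 4, 9}:
n :  0  1  2  3  4  5  6  7  8  9 10 11 12 13 14 15 16 17 18 19 20 21 22 23 24 25 26
G :  0  1  2  3  4  0  1  2  3  4  0  1  2  3  4  0  1  2  3  4  0  1  2  3  4  0  1
G_B(26) = 1.
Stack C, S = {3, 5, 6, 7, 9}:
n :  0  1  2  3  4  5  6  7  8  9 10 11 12 13 14 15 16
G :  0  0  0  1  1  1  2  2  2  3  3  3  0  0  0  1  1
G_C(16) = 1.
Combined Grundy value = 0 ⊕ 1 ⊕ 1 = 0.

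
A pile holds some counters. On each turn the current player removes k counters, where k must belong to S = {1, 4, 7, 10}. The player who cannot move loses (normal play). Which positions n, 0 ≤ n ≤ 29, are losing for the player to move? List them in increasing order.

0, 2, 5, 8, 11, 13, 16, 19, 22, 24, 27

n :  0  1  2  3  4  5  6  7  8  9 10 11 12 13 14 15 16 17 18 19 20 21 22 23 24 25 26 27 28 29
G :  0  1  0  1  2  0  1  2  0  1  2  0  1  0  1  2  0  1  2  0  1  2  0  1  0  1  2  0  1  2
P-positions are exactly the n with G(n) = 0.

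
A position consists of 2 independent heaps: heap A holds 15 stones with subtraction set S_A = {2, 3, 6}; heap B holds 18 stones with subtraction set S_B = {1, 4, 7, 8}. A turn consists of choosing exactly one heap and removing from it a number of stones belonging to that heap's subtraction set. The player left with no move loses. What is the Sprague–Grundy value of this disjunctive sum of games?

Heap A, S = {2, 3, 6}:
n :  0  1  2  3  4  5  6  7  8  9 10 11 12 13 14 15
G :  0  0  1  1  2  0  3  1  2  0  0  1  1  2  0  3
G_A(15) = 3.
Heap B, S = {1, 4, 7, 8}:
n :  0  1  2  3  4  5  6  7  8  9 10 11 12 13 14 15 16 17 18
G :  0  1  0  1  2  0  1  2  3  2  3  0  1  3  0  1  0  1  2
G_B(18) = 2.
Combined Grundy value = 3 ⊕ 2 = 1.

1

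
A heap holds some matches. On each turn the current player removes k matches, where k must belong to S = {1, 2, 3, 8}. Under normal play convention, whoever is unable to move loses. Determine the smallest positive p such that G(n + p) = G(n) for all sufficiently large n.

9

G(0) = 0
G(1) = mex{0} = 1
G(2) = mex{1,0} = 2
G(3) = mex{2,1,0} = 3
G(4) = mex{3,2,1} = 0
G(5) = mex{0,3,2} = 1
G(6) = mex{1,0,3} = 2
G(7) = mex{2,1,0} = 3
G(8) = mex{3,2,1,0} = 4
G(9) = mex{4,3,2,1} = 0
G(10) = mex{0,4,3,2} = 1
G(11) = mex{1,0,4,3} = 2
G(12) = mex{2,1,0,0} = 3
G(13) = mex{3,2,1,1} = 0
G(14) = mex{0,3,2,2} = 1
G(15) = mex{1,0,3,3} = 2
G(16) = mex{2,1,0,4} = 3
G(17) = mex{3,2,1,0} = 4
G(18) = mex{4,3,2,1} = 0
G(19) = mex{0,4,3,2} = 1
G(n+9) = G(n) holds for n = 0,…,7 (a full window of length max(S) = 8), so the sequence is purely periodic with period 9.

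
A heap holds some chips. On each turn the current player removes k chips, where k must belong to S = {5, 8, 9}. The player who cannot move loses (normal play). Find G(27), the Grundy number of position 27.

2

n :  0  1  2  3  4  5  6  7  8  9 10 11 12 13 14 15 16 17 18 19 20 21 22 23 24 25 26 27
G :  0  0  0  0  0  1  1  1  1  1  2  2  2  2  0  0  0  0  0  1  1  1  1  1  2  2  2  2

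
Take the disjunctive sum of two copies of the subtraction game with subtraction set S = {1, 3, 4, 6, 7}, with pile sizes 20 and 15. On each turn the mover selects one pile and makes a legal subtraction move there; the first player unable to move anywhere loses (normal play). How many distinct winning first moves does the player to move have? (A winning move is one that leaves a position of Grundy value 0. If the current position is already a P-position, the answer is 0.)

2

All piles use S = {1, 3, 4, 6, 7}:
n :  0  1  2  3  4  5  6  7  8  9 10 11 12 13 14 15 16 17 18 19 20
G :  0  1  0  1  2  3  2  3  4  5  0  1  0  1  2  3  2  3  4  5  0
Pile A: G(20) = 0.
Pile B: G(15) = 3.
Combined Grundy value = 0 ⊕ 3 = 3.
A winning move leaves total XOR = 0, i.e. changes one component's Grundy value g to g ⊕ X where X is the current total.
Pile A: need g' = 0⊕3 = 3. Options: 20−1→G=5, 20−3→G=3, 20−4→G=2, 20−6→G=2, 20−7→G=1. Hits: 1.
Pile B: need g' = 3⊕3 = 0. Options: 15−1→G=2, 15−3→G=0, 15−4→G=1, 15−6→G=5, 15−7→G=4. Hits: 1.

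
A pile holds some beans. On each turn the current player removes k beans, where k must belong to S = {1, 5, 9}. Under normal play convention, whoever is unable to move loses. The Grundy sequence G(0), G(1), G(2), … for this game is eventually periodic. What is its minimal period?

G(0) = 0
G(1) = mex{0} = 1
G(2) = mex{1} = 0
G(3) = mex{0} = 1
G(4) = mex{1} = 0
G(5) = mex{0,0} = 1
G(6) = mex{1,1} = 0
G(7) = mex{0,0} = 1
G(8) = mex{1,1} = 0
G(9) = mex{0,0,0} = 1
G(10) = mex{1,1,1} = 0
G(11) = mex{0,0,0} = 1
G(12) = mex{1,1,1} = 0
G(13) = mex{0,0,0} = 1
G(14) = mex{1,1,1} = 0
G(n+2) = G(n) holds for n = 0,…,8 (a full window of length max(S) = 9), so the sequence is purely periodic with period 2.

2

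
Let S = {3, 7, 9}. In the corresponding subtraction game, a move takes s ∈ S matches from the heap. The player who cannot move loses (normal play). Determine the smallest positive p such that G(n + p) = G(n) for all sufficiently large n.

G(0) = 0
G(1) = mex{} = 0
G(2) = mex{} = 0
G(3) = mex{0} = 1
G(4) = mex{0} = 1
G(5) = mex{0} = 1
G(6) = mex{1} = 0
G(7) = mex{1,0} = 2
G(8) = mex{1,0} = 2
G(9) = mex{0,0,0} = 1
G(10) = mex{2,1,0} = 3
G(11) = mex{2,1,0} = 3
G(12) = mex{1,1,1} = 0
G(13) = mex{3,0,1} = 2
G(14) = mex{3,2,1} = 0
G(15) = mex{0,2,0} = 1
G(16) = mex{2,1,2} = 0
G(17) = mex{0,3,2} = 1
G(18) = mex{1,3,1} = 0
G(19) = mex{0,0,3} = 1
G(20) = mex{1,2,3} = 0
G(21) = mex{0,0,0} = 1
G(22) = mex{1,1,2} = 0
G(23) = mex{0,0,0} = 1
G(24) = mex{1,1,1} = 0
G(25) = mex{0,0,0} = 1
G(26) = mex{1,1,1} = 0
From n = 14 onward G(n+2) = G(n); since this holds over max(S) = 9 consecutive positions the period is 2 (pre-period 14).

2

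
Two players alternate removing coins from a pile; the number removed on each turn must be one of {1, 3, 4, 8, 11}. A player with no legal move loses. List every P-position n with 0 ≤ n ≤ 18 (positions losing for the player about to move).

n :  0  1  2  3  4  5  6  7  8  9 10 11 12 13 14 15 16 17 18
G :  0  1  0  1  2  3  2  0  1  0  1  2  3  2  0  1  0  1  2
P-positions are exactly the n with G(n) = 0.

0, 2, 7, 9, 14, 16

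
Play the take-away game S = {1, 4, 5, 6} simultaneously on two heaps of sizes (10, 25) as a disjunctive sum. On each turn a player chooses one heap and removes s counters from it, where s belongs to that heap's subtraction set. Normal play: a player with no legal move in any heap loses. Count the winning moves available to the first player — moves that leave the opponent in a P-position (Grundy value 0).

All heaps use S = {1, 4, 5, 6}:
n :  0  1  2  3  4  5  6  7  8  9 10 11 12 13 14 15 16 17 18 19 20 21 22 23 24 25
G :  0  1  0  1  2  3  2  3  4  0  1  0  1  2  3  2  3  4  0  1  0  1  2  3  2  3
Heap A: G(10) = 1.
Heap B: G(25) = 3.
Combined Grundy value = 1 ⊕ 3 = 2.
A winning move leaves total XOR = 0, i.e. changes one component's Grundy value g to g ⊕ X where X is the current total.
Heap A: need g' = 1⊕2 = 3. Options: 10−1→G=0, 10−4→G=2, 10−5→G=3, 10−6→G=2. Hits: 1.
Heap B: need g' = 3⊕2 = 1. Options: 25−1→G=2, 25−4→G=1, 25−5→G=0, 25−6→G=1. Hits: 2.

3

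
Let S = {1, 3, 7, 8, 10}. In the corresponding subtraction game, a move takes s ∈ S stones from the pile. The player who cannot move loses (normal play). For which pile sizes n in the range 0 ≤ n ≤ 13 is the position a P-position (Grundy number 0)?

n :  0  1  2  3  4  5  6  7  8  9 10 11 12 13
G :  0  1  0  1  0  1  0  1  2  3  2  3  2  3
P-positions are exactly the n with G(n) = 0.

0, 2, 4, 6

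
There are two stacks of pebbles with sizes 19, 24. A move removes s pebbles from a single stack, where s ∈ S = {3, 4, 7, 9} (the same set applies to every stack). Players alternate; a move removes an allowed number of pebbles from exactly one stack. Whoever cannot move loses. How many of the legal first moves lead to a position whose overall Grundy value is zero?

2

All stacks use S = {3, 4, 7, 9}:
n :  0  1  2  3  4  5  6  7  8  9 10 11 12 13 14 15 16 17 18 19 20 21 22 23 24
G :  0  0  0  1  1  1  2  2  2  3  3  3  0  0  0  1  1  1  2  2  2  3  3  3  0
Stack A: G(19) = 2.
Stack B: G(24) = 0.
Combined Grundy value = 2 ⊕ 0 = 2.
A winning move leaves total XOR = 0, i.e. changes one component's Grundy value g to g ⊕ X where X is the current total.
Stack A: need g' = 2⊕2 = 0. Options: 19−3→G=1, 19−4→G=1, 19−7→G=0, 19−9→G=3. Hits: 1.
Stack B: need g' = 0⊕2 = 2. Options: 24−3→G=3, 24−4→G=2, 24−7→G=1, 24−9→G=1. Hits: 1.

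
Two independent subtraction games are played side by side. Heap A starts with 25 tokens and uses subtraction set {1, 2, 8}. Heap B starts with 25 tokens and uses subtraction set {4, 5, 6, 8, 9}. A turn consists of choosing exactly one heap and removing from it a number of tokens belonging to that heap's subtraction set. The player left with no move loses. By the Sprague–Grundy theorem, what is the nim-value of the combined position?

2

Heap A, S = {1, 2, 8}:
n :  0  1  2  3  4  5  6  7  8  9 10 11 12 13 14 15 16 17 18 19 20 21 22 23 24 25
G :  0  1  2  0  1  2  0  1  2  0  1  2  0  1  2  0  1  2  0  1  2  0  1  2  0  1
G_A(25) = 1.
Heap B, S = {4, 5, 6, 8, 9}:
n :  0  1  2  3  4  5  6  7  8  9 10 11 12 13 14 15 16 17 18 19 20 21 22 23 24 25
G :  0  0  0  0  1  1  1  1  2  2  2  2  3  0  0  0  0  1  1  1  1  2  2  2  2  3
G_B(25) = 3.
Combined Grundy value = 1 ⊕ 3 = 2.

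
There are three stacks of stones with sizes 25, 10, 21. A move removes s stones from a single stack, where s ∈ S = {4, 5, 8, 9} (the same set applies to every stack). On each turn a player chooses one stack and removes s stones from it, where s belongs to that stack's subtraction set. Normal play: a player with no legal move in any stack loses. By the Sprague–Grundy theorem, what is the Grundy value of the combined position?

3

All stacks use S = {4, 5, 8, 9}:
n :  0  1  2  3  4  5  6  7  8  9 10 11 12 13 14 15 16 17 18 19 20 21 22 23 24 25
G :  0  0  0  0  1  1  1  1  2  2  2  2  3  0  0  0  0  1  1  1  1  2  2  2  2  3
Stack A: G(25) = 3.
Stack B: G(10) = 2.
Stack C: G(21) = 2.
Combined Grundy value = 3 ⊕ 2 ⊕ 2 = 3.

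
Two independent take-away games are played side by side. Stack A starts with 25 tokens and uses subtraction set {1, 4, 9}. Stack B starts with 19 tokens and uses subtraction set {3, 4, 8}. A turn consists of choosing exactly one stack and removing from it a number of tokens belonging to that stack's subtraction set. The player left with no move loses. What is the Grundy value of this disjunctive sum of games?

Stack A, S = {1, 4, 9}:
G(0) = 0
G(1) = mex{0} = 1
G(2) = mex{1} = 0
G(3) = mex{0} = 1
G(4) = mex{1,0} = 2
G(5) = mex{2,1} = 0
G(6) = mex{0,0} = 1
G(7) = mex{1,1} = 0
G(8) = mex{0,2} = 1
G(9) = mex{1,0,0} = 2
G(10) = mex{2,1,1} = 0
G(11) = mex{0,0,0} = 1
G(12) = mex{1,1,1} = 0
G(13) = mex{0,2,2} = 1
G(14) = mex{1,0,0} = 2
G(15) = mex{2,1,1} = 0
G(16) = mex{0,0,0} = 1
G(17) = mex{1,1,1} = 0
G(18) = mex{0,2,2} = 1
G(19) = mex{1,0,0} = 2
G(20) = mex{2,1,1} = 0
G(21) = mex{0,0,0} = 1
G(22) = mex{1,1,1} = 0
G(23) = mex{0,2,2} = 1
G(24) = mex{1,0,0} = 2
G(25) = mex{2,1,1} = 0
G_A(25) = 0.
Stack B, S = {3, 4, 8}:
n :  0  1  2  3  4  5  6  7  8  9 10 11 12 13 14 15 16 17 18 19
G :  0  0  0  1  1  1  2  0  2  3  1  3  0  0  0  1  1  1  2  0
G_B(19) = 0.
Combined Grundy value = 0 ⊕ 0 = 0.

0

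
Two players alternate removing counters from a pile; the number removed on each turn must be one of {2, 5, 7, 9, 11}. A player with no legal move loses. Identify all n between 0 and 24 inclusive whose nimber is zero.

0, 1, 4, 14, 17, 18

n :  0  1  2  3  4  5  6  7  8  9 10 11 12 13 14 15 16 17 18 19 20 21 22 23 24
G :  0  0  1  1  0  2  1  3  2  2  3  3  4  4  0  5  1  0  0  1  1  2  2  3  3
P-positions are exactly the n with G(n) = 0.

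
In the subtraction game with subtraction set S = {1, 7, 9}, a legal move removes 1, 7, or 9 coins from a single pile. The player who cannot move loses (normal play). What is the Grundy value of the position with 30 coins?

G(0) = 0
G(1) = mex{0} = 1
G(2) = mex{1} = 0
G(3) = mex{0} = 1
G(4) = mex{1} = 0
G(5) = mex{0} = 1
G(6) = mex{1} = 0
G(7) = mex{0,0} = 1
G(8) = mex{1,1} = 0
G(9) = mex{0,0,0} = 1
G(10) = mex{1,1,1} = 0
G(11) = mex{0,0,0} = 1
G(12) = mex{1,1,1} = 0
G(13) = mex{0,0,0} = 1
G(14) = mex{1,1,1} = 0
G(15) = mex{0,0,0} = 1
G(16) = mex{1,1,1} = 0
G(17) = mex{0,0,0} = 1
G(18) = mex{1,1,1} = 0
G(19) = mex{0,0,0} = 1
G(20) = mex{1,1,1} = 0
G(21) = mex{0,0,0} = 1
G(22) = mex{1,1,1} = 0
G(23) = mex{0,0,0} = 1
G(24) = mex{1,1,1} = 0
G(25) = mex{0,0,0} = 1
G(26) = mex{1,1,1} = 0
G(27) = mex{0,0,0} = 1
G(28) = mex{1,1,1} = 0
G(29) = mex{0,0,0} = 1
G(30) = mex{1,1,1} = 0

0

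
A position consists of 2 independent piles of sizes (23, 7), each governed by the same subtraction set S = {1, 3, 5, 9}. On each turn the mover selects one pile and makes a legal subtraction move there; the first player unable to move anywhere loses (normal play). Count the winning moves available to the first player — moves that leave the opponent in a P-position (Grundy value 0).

0

All piles use S = {1, 3, 5, 9}:
n :  0  1  2  3  4  5  6  7  8  9 10 11 12 13 14 15 16 17 18 19 20 21 22 23
G :  0  1  0  1  0  1  0  1  0  1  0  1  0  1  0  1  0  1  0  1  0  1  0  1
Pile A: G(23) = 1.
Pile B: G(7) = 1.
Combined Grundy value = 1 ⊕ 1 = 0.
A winning move leaves total XOR = 0, i.e. changes one component's Grundy value g to g ⊕ X where X is the current total.
Pile A: target g' = 1⊕0 = 1, but every legal move changes the Grundy value (mex property), so 0 moves.
Pile B: target g' = 1⊕0 = 1, but every legal move changes the Grundy value (mex property), so 0 moves.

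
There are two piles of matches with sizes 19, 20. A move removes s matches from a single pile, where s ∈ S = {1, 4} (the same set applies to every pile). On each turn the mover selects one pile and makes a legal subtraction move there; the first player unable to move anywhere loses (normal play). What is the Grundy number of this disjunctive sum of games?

All piles use S = {1, 4}:
n :  0  1  2  3  4  5  6  7  8  9 10 11 12 13 14 15 16 17 18 19 20
G :  0  1  0  1  2  0  1  0  1  2  0  1  0  1  2  0  1  0  1  2  0
Pile A: G(19) = 2.
Pile B: G(20) = 0.
Combined Grundy value = 2 ⊕ 0 = 2.

2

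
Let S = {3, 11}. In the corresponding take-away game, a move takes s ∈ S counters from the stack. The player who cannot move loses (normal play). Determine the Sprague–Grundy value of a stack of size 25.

1

n :  0  1  2  3  4  5  6  7  8  9 10 11 12 13 14 15 16 17 18 19 20 21 22 23 24 25
G :  0  0  0  1  1  1  0  0  0  1  1  1  2  2  0  0  0  1  1  1  0  0  0  1  1  1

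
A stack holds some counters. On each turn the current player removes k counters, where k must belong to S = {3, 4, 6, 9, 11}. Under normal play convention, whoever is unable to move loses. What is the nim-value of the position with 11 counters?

3

n :  0  1  2  3  4  5  6  7  8  9 10 11
G :  0  0  0  1  1  1  2  2  2  3  3  3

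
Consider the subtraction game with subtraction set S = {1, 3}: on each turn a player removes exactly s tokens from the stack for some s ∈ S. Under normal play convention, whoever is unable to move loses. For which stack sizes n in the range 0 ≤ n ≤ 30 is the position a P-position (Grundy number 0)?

n :  0  1  2  3  4  5  6  7  8  9 10 11 12 13 14 15 16 17 18 19 20 21 22 23 24 25 26 27 28 29 30
G :  0  1  0  1  0  1  0  1  0  1  0  1  0  1  0  1  0  1  0  1  0  1  0  1  0  1  0  1  0  1  0
P-positions are exactly the n with G(n) = 0.

0, 2, 4, 6, 8, 10, 12, 14, 16, 18, 20, 22, 24, 26, 28, 30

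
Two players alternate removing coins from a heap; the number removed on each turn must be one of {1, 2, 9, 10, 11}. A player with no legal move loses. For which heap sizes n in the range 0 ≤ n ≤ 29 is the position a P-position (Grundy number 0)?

0, 3, 6, 18, 21, 24

n :  0  1  2  3  4  5  6  7  8  9 10 11 12 13 14 15 16 17 18 19 20 21 22 23 24 25 26 27 28 29
G :  0  1  2  0  1  2  0  1  2  3  4  5  3  4  5  3  4  5  0  1  2  0  1  2  0  1  2  3  4  5
P-positions are exactly the n with G(n) = 0.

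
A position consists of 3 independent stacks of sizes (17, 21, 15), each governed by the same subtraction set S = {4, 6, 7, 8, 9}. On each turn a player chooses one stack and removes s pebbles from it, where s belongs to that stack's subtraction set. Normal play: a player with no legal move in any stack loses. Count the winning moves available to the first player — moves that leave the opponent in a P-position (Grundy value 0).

All stacks use S = {4, 6, 7, 8, 9}:
G(0) = 0
G(1) = mex{} = 0
G(2) = mex{} = 0
G(3) = mex{} = 0
G(4) = mex{0} = 1
G(5) = mex{0} = 1
G(6) = mex{0,0} = 1
G(7) = mex{0,0,0} = 1
G(8) = mex{1,0,0,0} = 2
G(9) = mex{1,0,0,0,0} = 2
G(10) = mex{1,1,0,0,0} = 2
G(11) = mex{1,1,1,0,0} = 2
G(12) = mex{2,1,1,1,0} = 3
G(13) = mex{2,1,1,1,1} = 0
G(14) = mex{2,2,1,1,1} = 0
G(15) = mex{2,2,2,1,1} = 0
G(16) = mex{3,2,2,2,1} = 0
G(17) = mex{0,2,2,2,2} = 1
G(18) = mex{0,3,2,2,2} = 1
G(19) = mex{0,0,3,2,2} = 1
G(20) = mex{0,0,0,3,2} = 1
G(21) = mex{1,0,0,0,3} = 2
Stack A: G(17) = 1.
Stack B: G(21) = 2.
Stack C: G(15) = 0.
Combined Grundy value = 1 ⊕ 2 ⊕ 0 = 3.
A winning move leaves total XOR = 0, i.e. changes one component's Grundy value g to g ⊕ X where X is the current total.
Stack A: need g' = 1⊕3 = 2. Options: 17−4→G=0, 17−6→G=2, 17−7→G=2, 17−8→G=2, 17−9→G=2. Hits: 4.
Stack B: need g' = 2⊕3 = 1. Options: 21−4→G=1, 21−6→G=0, 21−7→G=0, 21−8→G=0, 21−9→G=3. Hits: 1.
Stack C: need g' = 0⊕3 = 3. Options: 15−4→G=2, 15−6→G=2, 15−7→G=2, 15−8→G=1, 15−9→G=1. Hits: 0.

5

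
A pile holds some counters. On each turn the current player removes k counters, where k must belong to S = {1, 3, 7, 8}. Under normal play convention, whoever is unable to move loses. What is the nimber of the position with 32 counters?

G(0) = 0
G(1) = mex{0} = 1
G(2) = mex{1} = 0
G(3) = mex{0,0} = 1
G(4) = mex{1,1} = 0
G(5) = mex{0,0} = 1
G(6) = mex{1,1} = 0
G(7) = mex{0,0,0} = 1
G(8) = mex{1,1,1,0} = 2
G(9) = mex{2,0,0,1} = 3
G(10) = mex{3,1,1,0} = 2
G(11) = mex{2,2,0,1} = 3
G(12) = mex{3,3,1,0} = 2
G(13) = mex{2,2,0,1} = 3
G(14) = mex{3,3,1,0} = 2
G(15) = mex{2,2,2,1} = 0
G(16) = mex{0,3,3,2} = 1
G(17) = mex{1,2,2,3} = 0
G(18) = mex{0,0,3,2} = 1
G(19) = mex{1,1,2,3} = 0
G(20) = mex{0,0,3,2} = 1
G(21) = mex{1,1,2,3} = 0
G(22) = mex{0,0,0,2} = 1
G(23) = mex{1,1,1,0} = 2
G(24) = mex{2,0,0,1} = 3
G(25) = mex{3,1,1,0} = 2
G(26) = mex{2,2,0,1} = 3
G(27) = mex{3,3,1,0} = 2
G(28) = mex{2,2,0,1} = 3
G(29) = mex{3,3,1,0} = 2
G(30) = mex{2,2,2,1} = 0
G(31) = mex{0,3,3,2} = 1
G(32) = mex{1,2,2,3} = 0

0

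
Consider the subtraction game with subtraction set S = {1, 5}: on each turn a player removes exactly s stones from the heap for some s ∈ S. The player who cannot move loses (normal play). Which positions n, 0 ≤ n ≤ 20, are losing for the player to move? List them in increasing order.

0, 2, 4, 6, 8, 10, 12, 14, 16, 18, 20

n :  0  1  2  3  4  5  6  7  8  9 10 11 12 13 14 15 16 17 18 19 20
G :  0  1  0  1  0  1  0  1  0  1  0  1  0  1  0  1  0  1  0  1  0
P-positions are exactly the n with G(n) = 0.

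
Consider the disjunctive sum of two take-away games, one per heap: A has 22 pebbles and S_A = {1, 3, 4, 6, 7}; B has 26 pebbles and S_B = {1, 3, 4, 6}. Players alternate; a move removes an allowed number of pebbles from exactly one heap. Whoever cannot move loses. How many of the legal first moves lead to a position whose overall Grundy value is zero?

2

Heap A, S = {1, 3, 4, 6, 7}:
G(0) = 0
G(1) = mex{0} = 1
G(2) = mex{1} = 0
G(3) = mex{0,0} = 1
G(4) = mex{1,1,0} = 2
G(5) = mex{2,0,1} = 3
G(6) = mex{3,1,0,0} = 2
G(7) = mex{2,2,1,1,0} = 3
G(8) = mex{3,3,2,0,1} = 4
G(9) = mex{4,2,3,1,0} = 5
G(10) = mex{5,3,2,2,1} = 0
G(11) = mex{0,4,3,3,2} = 1
G(12) = mex{1,5,4,2,3} = 0
G(13) = mex{0,0,5,3,2} = 1
G(14) = mex{1,1,0,4,3} = 2
G(15) = mex{2,0,1,5,4} = 3
G(16) = mex{3,1,0,0,5} = 2
G(17) = mex{2,2,1,1,0} = 3
G(18) = mex{3,3,2,0,1} = 4
G(19) = mex{4,2,3,1,0} = 5
G(20) = mex{5,3,2,2,1} = 0
G(21) = mex{0,4,3,3,2} = 1
G(22) = mex{1,5,4,2,3} = 0
G_A(22) = 0.
Heap B, S = {1, 3, 4, 6}:
G(0) = 0
G(1) = mex{0} = 1
G(2) = mex{1} = 0
G(3) = mex{0,0} = 1
G(4) = mex{1,1,0} = 2
G(5) = mex{2,0,1} = 3
G(6) = mex{3,1,0,0} = 2
G(7) = mex{2,2,1,1} = 0
G(8) = mex{0,3,2,0} = 1
G(9) = mex{1,2,3,1} = 0
G(10) = mex{0,0,2,2} = 1
G(11) = mex{1,1,0,3} = 2
G(12) = mex{2,0,1,2} = 3
G(13) = mex{3,1,0,0} = 2
G(14) = mex{2,2,1,1} = 0
G(15) = mex{0,3,2,0} = 1
G(16) = mex{1,2,3,1} = 0
G(17) = mex{0,0,2,2} = 1
G(18) = mex{1,1,0,3} = 2
G(19) = mex{2,0,1,2} = 3
G(20) = mex{3,1,0,0} = 2
G(21) = mex{2,2,1,1} = 0
G(22) = mex{0,3,2,0} = 1
G(23) = mex{1,2,3,1} = 0
G(24) = mex{0,0,2,2} = 1
G(25) = mex{1,1,0,3} = 2
G(26) = mex{2,0,1,2} = 3
G_B(26) = 3.
Combined Grundy value = 0 ⊕ 3 = 3.
A winning move leaves total XOR = 0, i.e. changes one component's Grundy value g to g ⊕ X where X is the current total.
Heap A: need g' = 0⊕3 = 3. Options: 22−1→G=1, 22−3→G=5, 22−4→G=4, 22−6→G=2, 22−7→G=3. Hits: 1.
Heap B: need g' = 3⊕3 = 0. Options: 26−1→G=2, 26−3→G=0, 26−4→G=1, 26−6→G=2. Hits: 1.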